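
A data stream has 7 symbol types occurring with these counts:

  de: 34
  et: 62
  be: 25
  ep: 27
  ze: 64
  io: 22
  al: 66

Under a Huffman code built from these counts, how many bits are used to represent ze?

2

Build the tree from the bottom:
merge io(22) and be(25): 47
merge ep(27) and de(34): 61
merge 47 and 61: 108
merge et(62) and ze(64): 126
merge al(66) and 108: 174
merge 126 and 174: 300
ze's leaf is at depth 2, giving a 2-bit codeword.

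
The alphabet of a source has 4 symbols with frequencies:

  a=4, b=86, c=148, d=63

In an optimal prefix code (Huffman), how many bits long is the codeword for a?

Build the tree from the bottom:
combine a(4), d(63) → 67
combine 67, b(86) → 153
combine c(148), 153 → 301
a's leaf is at depth 3, giving a 3-bit codeword.

3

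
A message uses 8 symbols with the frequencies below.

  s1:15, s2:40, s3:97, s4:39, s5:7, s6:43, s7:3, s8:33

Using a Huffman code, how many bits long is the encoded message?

Greedily combine the two least-frequent nodes:
merge s7(3) and s5(7): 10
merge 10 and s1(15): 25
merge 25 and s8(33): 58
merge s4(39) and s2(40): 79
merge s6(43) and 58: 101
merge 79 and s3(97): 176
merge 101 and 176: 277
Each symbol's bit-cost is frequency × depth; summing gives 726 bits (equivalently 10 + 25 + 58 + 79 + 101 + 176 + 277).

726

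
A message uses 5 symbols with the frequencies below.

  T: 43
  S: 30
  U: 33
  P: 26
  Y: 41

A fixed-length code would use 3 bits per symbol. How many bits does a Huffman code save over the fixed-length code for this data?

Fixed-length: 3 bits × 173 symbols = 519 bits.
Huffman merges:
combine P(26), S(30) → 56
combine U(33), Y(41) → 74
combine T(43), 56 → 99
combine 74, 99 → 173
Huffman total = 56 + 74 + 99 + 173 = 402 bits.
Saving = 519 − 402 = 117 bits.

117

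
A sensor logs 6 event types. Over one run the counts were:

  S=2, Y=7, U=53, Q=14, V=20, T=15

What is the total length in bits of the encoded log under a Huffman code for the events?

Build the Huffman tree bottom-up:
merge S(2) and Y(7): 9
merge 9 and Q(14): 23
merge T(15) and V(20): 35
merge 23 and 35: 58
merge U(53) and 58: 111
Total encoded bits = sum of merged weights = 9 + 23 + 35 + 58 + 111 = 236.

236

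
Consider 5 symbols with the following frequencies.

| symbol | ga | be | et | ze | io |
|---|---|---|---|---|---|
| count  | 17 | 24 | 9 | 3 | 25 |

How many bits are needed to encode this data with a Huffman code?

Build the Huffman tree bottom-up:
ze(3) + et(9) → 12
12 + ga(17) → 29
be(24) + io(25) → 49
29 + 49 → 78
Each symbol's bit-cost is frequency × depth; summing gives 168 bits (equivalently 12 + 29 + 49 + 78).

168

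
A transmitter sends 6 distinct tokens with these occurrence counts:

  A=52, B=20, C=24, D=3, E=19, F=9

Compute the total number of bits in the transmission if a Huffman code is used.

Merge the two smallest weights repeatedly:
combine D(3), F(9) → 12
combine 12, E(19) → 31
combine B(20), C(24) → 44
combine 31, 44 → 75
combine A(52), 75 → 127
The encoded length is the sum of every internal node's weight: 12 + 31 + 44 + 75 + 127 = 289 bits.

289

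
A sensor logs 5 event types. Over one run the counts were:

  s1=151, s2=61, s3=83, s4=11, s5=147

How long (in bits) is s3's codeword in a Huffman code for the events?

2

Repeatedly merge the two smallest:
combine s4(11), s2(61) → 72
combine 72, s3(83) → 155
combine s5(147), s1(151) → 298
combine 155, 298 → 453
s3's leaf is at depth 2, giving a 2-bit codeword.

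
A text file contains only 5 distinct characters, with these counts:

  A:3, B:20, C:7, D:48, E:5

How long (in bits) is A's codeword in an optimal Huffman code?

Build the tree from the bottom:
combine A(3), E(5) → 8
combine C(7), 8 → 15
combine 15, B(20) → 35
combine 35, D(48) → 83
A sits 4 levels below the root, so its codeword is 4 bits.

4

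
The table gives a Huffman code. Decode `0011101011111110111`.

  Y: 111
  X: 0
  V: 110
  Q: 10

XXYXQYYQY

Read left to right; each codeword is recognised as soon as it completes (prefix code):
  0→X | 0→X | 111→Y | 0→X | 10→Q | 111→Y | 111→Y | 10→Q | 111→Y
Decoded message: XXYXQYYQY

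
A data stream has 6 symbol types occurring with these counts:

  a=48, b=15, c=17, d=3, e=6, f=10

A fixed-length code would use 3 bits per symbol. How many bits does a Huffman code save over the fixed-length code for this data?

87

Fixed-length: 3 bits × 99 symbols = 297 bits.
Huffman merges:
combine d(3), e(6) → 9
combine 9, f(10) → 19
combine b(15), c(17) → 32
combine 19, 32 → 51
combine a(48), 51 → 99
Huffman total = 9 + 19 + 32 + 51 + 99 = 210 bits.
Saving = 297 − 210 = 87 bits.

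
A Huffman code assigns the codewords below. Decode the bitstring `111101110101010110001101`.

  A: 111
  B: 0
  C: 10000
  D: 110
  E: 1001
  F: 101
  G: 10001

Read left to right; each codeword is recognised as soon as it completes (prefix code):
  111→A | 101→F | 110→D | 101→F | 0→B | 101→F | 10001→G | 101→F
Decoded message: AFDFBFGF

AFDFBFGF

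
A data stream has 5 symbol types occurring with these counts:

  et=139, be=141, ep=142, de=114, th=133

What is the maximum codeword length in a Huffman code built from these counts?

Merge the two lowest-weight nodes at each step:
combine de(114), th(133) → 247
combine et(139), be(141) → 280
combine ep(142), 247 → 389
combine 280, 389 → 669
The rarest symbols sit at the bottom; the longest codeword is 3 bits.

3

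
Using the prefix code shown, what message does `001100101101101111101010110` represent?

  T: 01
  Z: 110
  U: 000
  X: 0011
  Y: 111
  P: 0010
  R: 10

XPZZYZRRZ

Read left to right; each codeword is recognised as soon as it completes (prefix code):
  0011→X | 0010→P | 110→Z | 110→Z | 111→Y | 110→Z | 10→R | 10→R | 110→Z
Decoded message: XPZZYZRRZ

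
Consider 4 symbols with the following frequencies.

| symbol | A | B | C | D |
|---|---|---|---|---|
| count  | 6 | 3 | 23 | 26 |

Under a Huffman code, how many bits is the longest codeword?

3

Merge the two lowest-weight nodes at each step:
combine B(3), A(6) → 9
combine 9, C(23) → 32
combine D(26), 32 → 58
Maximum depth reached is 3.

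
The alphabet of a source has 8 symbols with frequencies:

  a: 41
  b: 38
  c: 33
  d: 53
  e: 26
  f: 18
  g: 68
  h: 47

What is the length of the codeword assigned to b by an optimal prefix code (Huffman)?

3

Huffman merges, smallest pair first:
f(18) + e(26) → 44
c(33) + b(38) → 71
a(41) + 44 → 85
h(47) + d(53) → 100
g(68) + 71 → 139
85 + 100 → 185
139 + 185 → 324
b sits 3 levels below the root, so its codeword is 3 bits.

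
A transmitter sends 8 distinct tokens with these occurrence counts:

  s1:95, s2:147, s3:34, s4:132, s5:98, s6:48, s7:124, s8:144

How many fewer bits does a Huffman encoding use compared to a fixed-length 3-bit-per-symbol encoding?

65

Fixed-length: 3 bits × 822 symbols = 2466 bits.
Huffman merges:
combine s3(34), s6(48) → 82
combine 82, s1(95) → 177
combine s5(98), s7(124) → 222
combine s4(132), s8(144) → 276
combine s2(147), 177 → 324
combine 222, 276 → 498
combine 324, 498 → 822
Huffman total = 82 + 177 + 222 + 276 + 324 + 498 + 822 = 2401 bits.
Saving = 2466 − 2401 = 65 bits.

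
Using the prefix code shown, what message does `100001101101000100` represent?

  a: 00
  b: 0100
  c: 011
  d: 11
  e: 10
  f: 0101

Read left to right; each codeword is recognised as soon as it completes (prefix code):
  10→e | 00→a | 011→c | 011→c | 0100→b | 0100→b
Decoded message: eaccbb

eaccbb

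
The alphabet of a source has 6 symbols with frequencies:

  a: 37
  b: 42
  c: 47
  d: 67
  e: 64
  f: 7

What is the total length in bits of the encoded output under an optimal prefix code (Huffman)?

658

Greedily combine the two least-frequent nodes:
f(7) + a(37) → 44
b(42) + 44 → 86
c(47) + e(64) → 111
d(67) + 86 → 153
111 + 153 → 264
The encoded length is the sum of every internal node's weight: 44 + 86 + 111 + 153 + 264 = 658 bits.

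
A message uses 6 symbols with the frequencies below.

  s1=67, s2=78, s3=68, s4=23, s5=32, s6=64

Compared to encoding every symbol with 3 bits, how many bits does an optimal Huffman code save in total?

Fixed-length: 3 bits × 332 symbols = 996 bits.
Huffman merges:
s4(23) + s5(32) → 55
55 + s6(64) → 119
s1(67) + s3(68) → 135
s2(78) + 119 → 197
135 + 197 → 332
Huffman total = 55 + 119 + 135 + 197 + 332 = 838 bits.
Saving = 996 − 838 = 158 bits.

158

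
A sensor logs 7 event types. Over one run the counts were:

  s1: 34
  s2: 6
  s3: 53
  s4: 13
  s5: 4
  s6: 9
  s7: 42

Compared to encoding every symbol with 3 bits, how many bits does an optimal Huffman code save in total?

Fixed-length: 3 bits × 161 symbols = 483 bits.
Huffman merges:
combine s5(4), s2(6) → 10
combine s6(9), 10 → 19
combine s4(13), 19 → 32
combine 32, s1(34) → 66
combine s7(42), s3(53) → 95
combine 66, 95 → 161
Huffman total = 10 + 19 + 32 + 66 + 95 + 161 = 383 bits.
Saving = 483 − 383 = 100 bits.

100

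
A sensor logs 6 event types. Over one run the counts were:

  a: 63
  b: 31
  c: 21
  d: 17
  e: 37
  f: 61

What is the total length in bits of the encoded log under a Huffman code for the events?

566

Greedily combine the two least-frequent nodes:
merge d(17) and c(21): 38
merge b(31) and e(37): 68
merge 38 and f(61): 99
merge a(63) and 68: 131
merge 99 and 131: 230
The encoded length is the sum of every internal node's weight: 38 + 68 + 99 + 131 + 230 = 566 bits.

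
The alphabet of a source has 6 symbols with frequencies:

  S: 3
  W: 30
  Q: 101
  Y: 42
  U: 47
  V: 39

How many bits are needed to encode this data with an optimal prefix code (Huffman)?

617

Greedily combine the two least-frequent nodes:
merge S(3) and W(30): 33
merge 33 and V(39): 72
merge Y(42) and U(47): 89
merge 72 and 89: 161
merge Q(101) and 161: 262
Each symbol's bit-cost is frequency × depth; summing gives 617 bits (equivalently 33 + 72 + 89 + 161 + 262).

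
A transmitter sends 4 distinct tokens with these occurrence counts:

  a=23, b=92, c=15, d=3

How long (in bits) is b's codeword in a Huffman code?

Build the tree from the bottom:
merge d(3) and c(15): 18
merge 18 and a(23): 41
merge 41 and b(92): 133
b sits one level below the root: a 1-bit codeword.

1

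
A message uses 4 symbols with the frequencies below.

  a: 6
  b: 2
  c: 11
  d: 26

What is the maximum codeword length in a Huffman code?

Merge the two lowest-weight nodes at each step:
combine b(2), a(6) → 8
combine 8, c(11) → 19
combine 19, d(26) → 45
The rarest symbols sit at the bottom; the longest codeword is 3 bits.

3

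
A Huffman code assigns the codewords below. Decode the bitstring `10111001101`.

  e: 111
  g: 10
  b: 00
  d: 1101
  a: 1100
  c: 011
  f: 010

Read left to right; each codeword is recognised as soon as it completes (prefix code):
  10→g | 111→e | 00→b | 1101→d
Decoded message: gebd

gebd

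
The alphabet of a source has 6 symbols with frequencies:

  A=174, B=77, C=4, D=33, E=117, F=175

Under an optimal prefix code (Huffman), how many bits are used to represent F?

2

Huffman merges, smallest pair first:
merge C(4) and D(33): 37
merge 37 and B(77): 114
merge 114 and E(117): 231
merge A(174) and F(175): 349
merge 231 and 349: 580
F's leaf is at depth 2, giving a 2-bit codeword.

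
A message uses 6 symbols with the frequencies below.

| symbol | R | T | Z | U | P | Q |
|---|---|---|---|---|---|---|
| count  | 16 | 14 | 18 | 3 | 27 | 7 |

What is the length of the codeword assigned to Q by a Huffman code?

4

Huffman merges, smallest pair first:
combine U(3), Q(7) → 10
combine 10, T(14) → 24
combine R(16), Z(18) → 34
combine 24, P(27) → 51
combine 34, 51 → 85
Q sits 4 levels below the root, so its codeword is 4 bits.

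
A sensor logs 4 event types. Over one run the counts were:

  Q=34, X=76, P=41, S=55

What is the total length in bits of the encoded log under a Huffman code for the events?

Greedily combine the two least-frequent nodes:
merge Q(34) and P(41): 75
merge S(55) and 75: 130
merge X(76) and 130: 206
Each symbol's bit-cost is frequency × depth; summing gives 411 bits (equivalently 75 + 130 + 206).

411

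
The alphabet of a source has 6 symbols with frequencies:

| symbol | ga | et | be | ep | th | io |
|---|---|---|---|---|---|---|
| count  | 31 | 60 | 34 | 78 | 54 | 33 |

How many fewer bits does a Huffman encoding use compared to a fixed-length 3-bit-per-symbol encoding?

138

Fixed-length: 3 bits × 290 symbols = 870 bits.
Huffman merges:
merge ga(31) and io(33): 64
merge be(34) and th(54): 88
merge et(60) and 64: 124
merge ep(78) and 88: 166
merge 124 and 166: 290
Huffman total = 64 + 88 + 124 + 166 + 290 = 732 bits.
Saving = 870 − 732 = 138 bits.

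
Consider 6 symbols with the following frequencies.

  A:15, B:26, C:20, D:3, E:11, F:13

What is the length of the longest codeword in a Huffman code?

4

Merge the two lowest-weight nodes at each step:
D(3) + E(11) → 14
F(13) + 14 → 27
A(15) + C(20) → 35
B(26) + 27 → 53
35 + 53 → 88
The first pair merged (D, E) ends up deepest, at depth 4.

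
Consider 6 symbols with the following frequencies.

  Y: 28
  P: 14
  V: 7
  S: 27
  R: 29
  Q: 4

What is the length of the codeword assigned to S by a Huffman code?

Build the tree from the bottom:
merge Q(4) and V(7): 11
merge 11 and P(14): 25
merge 25 and S(27): 52
merge Y(28) and R(29): 57
merge 52 and 57: 109
The subtree containing S is merged 2 times, so code length = 2.

2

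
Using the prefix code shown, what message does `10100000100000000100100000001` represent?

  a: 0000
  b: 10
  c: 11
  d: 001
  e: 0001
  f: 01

Read left to right; each codeword is recognised as soon as it completes (prefix code):
  10→b | 10→b | 0000→a | 10→b | 0000→a | 0001→e | 001→d | 0000→a | 0001→e
Decoded message: bbabaedae

bbabaedae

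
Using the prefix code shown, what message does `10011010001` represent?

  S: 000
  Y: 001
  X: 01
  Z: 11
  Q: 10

Read left to right; each codeword is recognised as soon as it completes (prefix code):
  10→Q | 01→X | 10→Q | 10→Q | 001→Y
Decoded message: QXQQY

QXQQY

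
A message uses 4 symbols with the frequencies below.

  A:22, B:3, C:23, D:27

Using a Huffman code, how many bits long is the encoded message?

148

Build the Huffman tree bottom-up:
combine B(3), A(22) → 25
combine C(23), 25 → 48
combine D(27), 48 → 75
Total encoded bits = sum of merged weights = 25 + 48 + 75 = 148.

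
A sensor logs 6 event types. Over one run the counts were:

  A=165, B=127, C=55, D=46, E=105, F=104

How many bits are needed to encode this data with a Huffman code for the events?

1510

Greedily combine the two least-frequent nodes:
merge D(46) and C(55): 101
merge 101 and F(104): 205
merge E(105) and B(127): 232
merge A(165) and 205: 370
merge 232 and 370: 602
Each symbol's bit-cost is frequency × depth; summing gives 1510 bits (equivalently 101 + 205 + 232 + 370 + 602).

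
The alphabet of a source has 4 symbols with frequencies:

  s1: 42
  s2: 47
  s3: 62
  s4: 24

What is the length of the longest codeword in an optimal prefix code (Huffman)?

2

Merge the two lowest-weight nodes at each step:
combine s4(24), s1(42) → 66
combine s2(47), s3(62) → 109
combine 66, 109 → 175
The first pair merged (s4, s1) ends up deepest, at depth 2.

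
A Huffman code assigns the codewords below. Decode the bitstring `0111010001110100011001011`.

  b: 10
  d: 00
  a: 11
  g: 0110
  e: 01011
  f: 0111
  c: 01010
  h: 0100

fhfhge

Read left to right; each codeword is recognised as soon as it completes (prefix code):
  0111→f | 0100→h | 0111→f | 0100→h | 0110→g | 01011→e
Decoded message: fhfhge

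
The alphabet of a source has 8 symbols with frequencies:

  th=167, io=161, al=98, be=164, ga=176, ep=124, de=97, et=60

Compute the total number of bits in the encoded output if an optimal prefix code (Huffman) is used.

Merge the two smallest weights repeatedly:
combine et(60), de(97) → 157
combine al(98), ep(124) → 222
combine 157, io(161) → 318
combine be(164), th(167) → 331
combine ga(176), 222 → 398
combine 318, 331 → 649
combine 398, 649 → 1047
Each symbol's bit-cost is frequency × depth; summing gives 3122 bits (equivalently 157 + 222 + 318 + 331 + 398 + 649 + 1047).

3122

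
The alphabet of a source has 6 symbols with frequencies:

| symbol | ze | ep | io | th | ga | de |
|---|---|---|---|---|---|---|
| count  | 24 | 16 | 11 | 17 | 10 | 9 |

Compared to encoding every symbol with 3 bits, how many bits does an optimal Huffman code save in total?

41

Fixed-length: 3 bits × 87 symbols = 261 bits.
Huffman merges:
combine de(9), ga(10) → 19
combine io(11), ep(16) → 27
combine th(17), 19 → 36
combine ze(24), 27 → 51
combine 36, 51 → 87
Huffman total = 19 + 27 + 36 + 51 + 87 = 220 bits.
Saving = 261 − 220 = 41 bits.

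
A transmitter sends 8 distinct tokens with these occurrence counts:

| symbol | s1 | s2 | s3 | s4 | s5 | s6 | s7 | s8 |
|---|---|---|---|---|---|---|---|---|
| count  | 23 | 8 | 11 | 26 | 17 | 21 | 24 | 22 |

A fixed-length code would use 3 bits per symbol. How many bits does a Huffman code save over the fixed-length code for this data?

Fixed-length: 3 bits × 152 symbols = 456 bits.
Huffman merges:
merge s2(8) and s3(11): 19
merge s5(17) and 19: 36
merge s6(21) and s8(22): 43
merge s1(23) and s7(24): 47
merge s4(26) and 36: 62
merge 43 and 47: 90
merge 62 and 90: 152
Huffman total = 19 + 36 + 43 + 47 + 62 + 90 + 152 = 449 bits.
Saving = 456 − 449 = 7 bits.

7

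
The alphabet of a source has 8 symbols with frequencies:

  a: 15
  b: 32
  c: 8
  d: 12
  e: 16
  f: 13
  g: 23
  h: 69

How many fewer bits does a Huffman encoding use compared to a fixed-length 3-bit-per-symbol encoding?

Fixed-length: 3 bits × 188 symbols = 564 bits.
Huffman merges:
merge c(8) and d(12): 20
merge f(13) and a(15): 28
merge e(16) and 20: 36
merge g(23) and 28: 51
merge b(32) and 36: 68
merge 51 and 68: 119
merge h(69) and 119: 188
Huffman total = 20 + 28 + 36 + 51 + 68 + 119 + 188 = 510 bits.
Saving = 564 − 510 = 54 bits.

54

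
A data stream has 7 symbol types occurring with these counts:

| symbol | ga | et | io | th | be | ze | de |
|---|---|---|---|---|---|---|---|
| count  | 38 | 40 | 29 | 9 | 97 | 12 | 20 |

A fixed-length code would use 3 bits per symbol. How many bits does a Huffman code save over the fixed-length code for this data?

132

Fixed-length: 3 bits × 245 symbols = 735 bits.
Huffman merges:
merge th(9) and ze(12): 21
merge de(20) and 21: 41
merge io(29) and ga(38): 67
merge et(40) and 41: 81
merge 67 and 81: 148
merge be(97) and 148: 245
Huffman total = 21 + 41 + 67 + 81 + 148 + 245 = 603 bits.
Saving = 735 − 603 = 132 bits.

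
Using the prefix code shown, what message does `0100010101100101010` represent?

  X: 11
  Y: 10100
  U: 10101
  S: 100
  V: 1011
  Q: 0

QSQUSUQ

Read left to right; each codeword is recognised as soon as it completes (prefix code):
  0→Q | 100→S | 0→Q | 10101→U | 100→S | 10101→U | 0→Q
Decoded message: QSQUSUQ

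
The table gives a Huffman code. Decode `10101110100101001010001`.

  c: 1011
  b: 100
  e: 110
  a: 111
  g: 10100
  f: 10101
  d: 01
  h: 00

febggd

Read left to right; each codeword is recognised as soon as it completes (prefix code):
  10101→f | 110→e | 100→b | 10100→g | 10100→g | 01→d
Decoded message: febggd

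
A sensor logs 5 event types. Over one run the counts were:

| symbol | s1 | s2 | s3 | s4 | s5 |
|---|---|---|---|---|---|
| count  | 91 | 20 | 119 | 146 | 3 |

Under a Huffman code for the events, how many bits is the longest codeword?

Merge the two lowest-weight nodes at each step:
combine s5(3), s2(20) → 23
combine 23, s1(91) → 114
combine 114, s3(119) → 233
combine s4(146), 233 → 379
The rarest symbols sit at the bottom; the longest codeword is 4 bits.

4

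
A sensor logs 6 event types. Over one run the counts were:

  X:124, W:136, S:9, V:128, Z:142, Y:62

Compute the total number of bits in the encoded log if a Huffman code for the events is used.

Build the Huffman tree bottom-up:
merge S(9) and Y(62): 71
merge 71 and X(124): 195
merge V(128) and W(136): 264
merge Z(142) and 195: 337
merge 264 and 337: 601
Total encoded bits = sum of merged weights = 71 + 195 + 264 + 337 + 601 = 1468.

1468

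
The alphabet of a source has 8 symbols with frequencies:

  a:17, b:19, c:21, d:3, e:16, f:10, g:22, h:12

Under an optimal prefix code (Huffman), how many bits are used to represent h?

Repeatedly merge the two smallest:
merge d(3) and f(10): 13
merge h(12) and 13: 25
merge e(16) and a(17): 33
merge b(19) and c(21): 40
merge g(22) and 25: 47
merge 33 and 40: 73
merge 47 and 73: 120
h's leaf is at depth 3, giving a 3-bit codeword.

3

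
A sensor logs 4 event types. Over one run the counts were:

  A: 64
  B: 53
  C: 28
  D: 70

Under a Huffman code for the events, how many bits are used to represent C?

Build the tree from the bottom:
combine C(28), B(53) → 81
combine A(64), D(70) → 134
combine 81, 134 → 215
C sits 2 levels below the root, so its codeword is 2 bits.

2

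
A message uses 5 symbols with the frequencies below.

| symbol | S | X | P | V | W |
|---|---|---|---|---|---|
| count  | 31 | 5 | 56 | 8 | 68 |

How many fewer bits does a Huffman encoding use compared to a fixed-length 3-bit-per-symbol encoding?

179

Fixed-length: 3 bits × 168 symbols = 504 bits.
Huffman merges:
combine X(5), V(8) → 13
combine 13, S(31) → 44
combine 44, P(56) → 100
combine W(68), 100 → 168
Huffman total = 13 + 44 + 100 + 168 = 325 bits.
Saving = 504 − 325 = 179 bits.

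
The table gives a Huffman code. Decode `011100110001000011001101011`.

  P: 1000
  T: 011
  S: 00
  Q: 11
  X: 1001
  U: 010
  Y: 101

Read left to right; each codeword is recognised as soon as it completes (prefix code):
  011→T | 1001→X | 1000→P | 1000→P | 011→T | 00→S | 11→Q | 010→U | 11→Q
Decoded message: TXPPTSQUQ

TXPPTSQUQ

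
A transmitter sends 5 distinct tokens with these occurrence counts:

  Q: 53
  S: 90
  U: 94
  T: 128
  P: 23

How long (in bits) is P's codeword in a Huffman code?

Huffman merges, smallest pair first:
merge P(23) and Q(53): 76
merge 76 and S(90): 166
merge U(94) and T(128): 222
merge 166 and 222: 388
The subtree containing P is merged 3 times, so code length = 3.

3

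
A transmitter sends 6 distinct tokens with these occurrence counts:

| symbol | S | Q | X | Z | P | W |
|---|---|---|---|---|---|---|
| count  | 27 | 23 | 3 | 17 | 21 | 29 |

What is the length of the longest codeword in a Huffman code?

Merge the two lowest-weight nodes at each step:
X(3) + Z(17) → 20
20 + P(21) → 41
Q(23) + S(27) → 50
W(29) + 41 → 70
50 + 70 → 120
The first pair merged (X, Z) ends up deepest, at depth 4.

4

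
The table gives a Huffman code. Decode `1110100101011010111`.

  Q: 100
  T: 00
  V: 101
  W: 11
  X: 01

Read left to right; each codeword is recognised as soon as it completes (prefix code):
  11→W | 101→V | 00→T | 101→V | 01→X | 101→V | 01→X | 11→W
Decoded message: WVTVXVXW

WVTVXVXW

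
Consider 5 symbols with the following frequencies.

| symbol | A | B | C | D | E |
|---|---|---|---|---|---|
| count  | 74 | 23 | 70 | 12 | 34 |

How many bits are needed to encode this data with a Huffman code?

456

Build the Huffman tree bottom-up:
merge D(12) and B(23): 35
merge E(34) and 35: 69
merge 69 and C(70): 139
merge A(74) and 139: 213
The encoded length is the sum of every internal node's weight: 35 + 69 + 139 + 213 = 456 bits.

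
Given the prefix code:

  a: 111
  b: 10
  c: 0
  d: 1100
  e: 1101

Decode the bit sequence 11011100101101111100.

edbeabc

Read left to right; each codeword is recognised as soon as it completes (prefix code):
  1101→e | 1100→d | 10→b | 1101→e | 111→a | 10→b | 0→c
Decoded message: edbeabc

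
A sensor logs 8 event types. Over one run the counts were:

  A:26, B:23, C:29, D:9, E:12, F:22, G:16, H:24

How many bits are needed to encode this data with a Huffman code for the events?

Greedily combine the two least-frequent nodes:
combine D(9), E(12) → 21
combine G(16), 21 → 37
combine F(22), B(23) → 45
combine H(24), A(26) → 50
combine C(29), 37 → 66
combine 45, 50 → 95
combine 66, 95 → 161
The encoded length is the sum of every internal node's weight: 21 + 37 + 45 + 50 + 66 + 95 + 161 = 475 bits.

475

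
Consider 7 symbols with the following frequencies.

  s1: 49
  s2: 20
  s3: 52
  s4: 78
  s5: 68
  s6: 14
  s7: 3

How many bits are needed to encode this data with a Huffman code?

708

Greedily combine the two least-frequent nodes:
combine s7(3), s6(14) → 17
combine 17, s2(20) → 37
combine 37, s1(49) → 86
combine s3(52), s5(68) → 120
combine s4(78), 86 → 164
combine 120, 164 → 284
Total encoded bits = sum of merged weights = 17 + 37 + 86 + 120 + 164 + 284 = 708.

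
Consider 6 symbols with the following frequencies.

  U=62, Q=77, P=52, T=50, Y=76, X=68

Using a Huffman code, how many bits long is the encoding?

1002

Merge the two smallest weights repeatedly:
merge T(50) and P(52): 102
merge U(62) and X(68): 130
merge Y(76) and Q(77): 153
merge 102 and 130: 232
merge 153 and 232: 385
The encoded length is the sum of every internal node's weight: 102 + 130 + 153 + 232 + 385 = 1002 bits.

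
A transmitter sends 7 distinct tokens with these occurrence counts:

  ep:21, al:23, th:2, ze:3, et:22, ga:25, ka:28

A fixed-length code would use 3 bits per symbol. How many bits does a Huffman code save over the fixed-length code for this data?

48

Fixed-length: 3 bits × 124 symbols = 372 bits.
Huffman merges:
merge th(2) and ze(3): 5
merge 5 and ep(21): 26
merge et(22) and al(23): 45
merge ga(25) and 26: 51
merge ka(28) and 45: 73
merge 51 and 73: 124
Huffman total = 5 + 26 + 45 + 51 + 73 + 124 = 324 bits.
Saving = 372 − 324 = 48 bits.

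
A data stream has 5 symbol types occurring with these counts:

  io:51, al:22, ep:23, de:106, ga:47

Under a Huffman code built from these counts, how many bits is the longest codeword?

4

Merge the two lowest-weight nodes at each step:
combine al(22), ep(23) → 45
combine 45, ga(47) → 92
combine io(51), 92 → 143
combine de(106), 143 → 249
The first pair merged (al, ep) ends up deepest, at depth 4.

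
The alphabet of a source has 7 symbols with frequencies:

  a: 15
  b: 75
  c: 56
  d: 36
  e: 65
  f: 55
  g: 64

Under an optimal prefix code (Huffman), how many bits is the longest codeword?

4

Merge the two lowest-weight nodes at each step:
a(15) + d(36) → 51
51 + f(55) → 106
c(56) + g(64) → 120
e(65) + b(75) → 140
106 + 120 → 226
140 + 226 → 366
The rarest symbols sit at the bottom; the longest codeword is 4 bits.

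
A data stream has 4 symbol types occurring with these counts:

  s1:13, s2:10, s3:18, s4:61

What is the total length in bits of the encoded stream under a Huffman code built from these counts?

166

Merge the two smallest weights repeatedly:
combine s2(10), s1(13) → 23
combine s3(18), 23 → 41
combine 41, s4(61) → 102
The encoded length is the sum of every internal node's weight: 23 + 41 + 102 = 166 bits.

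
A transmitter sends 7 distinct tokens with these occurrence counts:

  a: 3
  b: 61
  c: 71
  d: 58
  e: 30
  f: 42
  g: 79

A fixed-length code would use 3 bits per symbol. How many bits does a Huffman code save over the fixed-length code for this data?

117

Fixed-length: 3 bits × 344 symbols = 1032 bits.
Huffman merges:
merge a(3) and e(30): 33
merge 33 and f(42): 75
merge d(58) and b(61): 119
merge c(71) and 75: 146
merge g(79) and 119: 198
merge 146 and 198: 344
Huffman total = 33 + 75 + 119 + 146 + 198 + 344 = 915 bits.
Saving = 1032 − 915 = 117 bits.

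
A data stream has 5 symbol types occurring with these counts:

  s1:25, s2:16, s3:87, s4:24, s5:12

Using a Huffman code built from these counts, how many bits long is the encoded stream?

318

Greedily combine the two least-frequent nodes:
s5(12) + s2(16) → 28
s4(24) + s1(25) → 49
28 + 49 → 77
77 + s3(87) → 164
Each symbol's bit-cost is frequency × depth; summing gives 318 bits (equivalently 28 + 49 + 77 + 164).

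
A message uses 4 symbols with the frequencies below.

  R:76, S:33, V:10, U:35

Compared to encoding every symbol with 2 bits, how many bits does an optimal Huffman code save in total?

Fixed-length: 2 bits × 154 symbols = 308 bits.
Huffman merges:
combine V(10), S(33) → 43
combine U(35), 43 → 78
combine R(76), 78 → 154
Huffman total = 43 + 78 + 154 = 275 bits.
Saving = 308 − 275 = 33 bits.

33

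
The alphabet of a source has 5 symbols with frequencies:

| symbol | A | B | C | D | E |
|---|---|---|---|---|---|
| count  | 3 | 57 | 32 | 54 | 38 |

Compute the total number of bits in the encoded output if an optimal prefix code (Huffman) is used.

Merge the two smallest weights repeatedly:
combine A(3), C(32) → 35
combine 35, E(38) → 73
combine D(54), B(57) → 111
combine 73, 111 → 184
The encoded length is the sum of every internal node's weight: 35 + 73 + 111 + 184 = 403 bits.

403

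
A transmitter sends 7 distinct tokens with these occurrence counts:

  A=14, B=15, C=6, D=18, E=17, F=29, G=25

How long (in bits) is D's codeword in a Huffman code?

Repeatedly merge the two smallest:
C(6) + A(14) → 20
B(15) + E(17) → 32
D(18) + 20 → 38
G(25) + F(29) → 54
32 + 38 → 70
54 + 70 → 124
D's leaf is at depth 3, giving a 3-bit codeword.

3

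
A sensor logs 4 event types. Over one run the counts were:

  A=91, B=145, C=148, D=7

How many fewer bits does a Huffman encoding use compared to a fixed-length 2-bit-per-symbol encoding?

50

Fixed-length: 2 bits × 391 symbols = 782 bits.
Huffman merges:
merge D(7) and A(91): 98
merge 98 and B(145): 243
merge C(148) and 243: 391
Huffman total = 98 + 243 + 391 = 732 bits.
Saving = 782 − 732 = 50 bits.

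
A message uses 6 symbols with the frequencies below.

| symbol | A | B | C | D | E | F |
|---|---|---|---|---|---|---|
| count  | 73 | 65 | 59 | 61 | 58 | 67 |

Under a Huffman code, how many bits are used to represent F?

Build the tree from the bottom:
E(58) + C(59) → 117
D(61) + B(65) → 126
F(67) + A(73) → 140
117 + 126 → 243
140 + 243 → 383
F sits 2 levels below the root, so its codeword is 2 bits.

2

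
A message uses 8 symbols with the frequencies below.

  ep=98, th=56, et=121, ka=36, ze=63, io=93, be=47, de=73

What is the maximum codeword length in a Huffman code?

4

Merge the two lowest-weight nodes at each step:
ka(36) + be(47) → 83
th(56) + ze(63) → 119
de(73) + 83 → 156
io(93) + ep(98) → 191
119 + et(121) → 240
156 + 191 → 347
240 + 347 → 587
The rarest symbols sit at the bottom; the longest codeword is 4 bits.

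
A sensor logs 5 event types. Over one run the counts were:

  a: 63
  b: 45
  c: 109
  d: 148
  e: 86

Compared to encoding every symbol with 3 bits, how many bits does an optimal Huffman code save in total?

343

Fixed-length: 3 bits × 451 symbols = 1353 bits.
Huffman merges:
b(45) + a(63) → 108
e(86) + 108 → 194
c(109) + d(148) → 257
194 + 257 → 451
Huffman total = 108 + 194 + 257 + 451 = 1010 bits.
Saving = 1353 − 1010 = 343 bits.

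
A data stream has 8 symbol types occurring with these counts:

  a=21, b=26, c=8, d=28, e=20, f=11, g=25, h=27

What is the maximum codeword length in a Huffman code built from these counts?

Merge the two lowest-weight nodes at each step:
merge c(8) and f(11): 19
merge 19 and e(20): 39
merge a(21) and g(25): 46
merge b(26) and h(27): 53
merge d(28) and 39: 67
merge 46 and 53: 99
merge 67 and 99: 166
Maximum depth reached is 4.

4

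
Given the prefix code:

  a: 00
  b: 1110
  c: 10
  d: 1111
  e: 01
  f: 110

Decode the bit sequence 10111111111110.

cddb

Read left to right; each codeword is recognised as soon as it completes (prefix code):
  10→c | 1111→d | 1111→d | 1110→b
Decoded message: cddb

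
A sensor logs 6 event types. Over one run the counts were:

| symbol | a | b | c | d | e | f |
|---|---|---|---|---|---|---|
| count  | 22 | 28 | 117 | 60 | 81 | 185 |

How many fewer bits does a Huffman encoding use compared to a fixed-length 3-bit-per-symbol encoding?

333

Fixed-length: 3 bits × 493 symbols = 1479 bits.
Huffman merges:
a(22) + b(28) → 50
50 + d(60) → 110
e(81) + 110 → 191
c(117) + f(185) → 302
191 + 302 → 493
Huffman total = 50 + 110 + 191 + 302 + 493 = 1146 bits.
Saving = 1479 − 1146 = 333 bits.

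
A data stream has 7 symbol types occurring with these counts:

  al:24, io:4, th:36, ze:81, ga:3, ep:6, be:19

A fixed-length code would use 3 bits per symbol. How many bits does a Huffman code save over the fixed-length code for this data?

146

Fixed-length: 3 bits × 173 symbols = 519 bits.
Huffman merges:
combine ga(3), io(4) → 7
combine ep(6), 7 → 13
combine 13, be(19) → 32
combine al(24), 32 → 56
combine th(36), 56 → 92
combine ze(81), 92 → 173
Huffman total = 7 + 13 + 32 + 56 + 92 + 173 = 373 bits.
Saving = 519 − 373 = 146 bits.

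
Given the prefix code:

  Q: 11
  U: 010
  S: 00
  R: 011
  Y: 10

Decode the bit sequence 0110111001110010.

Read left to right; each codeword is recognised as soon as it completes (prefix code):
  011→R | 011→R | 10→Y | 011→R | 10→Y | 010→U
Decoded message: RRYRYU

RRYRYU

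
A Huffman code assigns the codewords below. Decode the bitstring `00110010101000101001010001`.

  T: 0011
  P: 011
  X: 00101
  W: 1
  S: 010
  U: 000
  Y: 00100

TXSXXUW

Read left to right; each codeword is recognised as soon as it completes (prefix code):
  0011→T | 00101→X | 010→S | 00101→X | 00101→X | 000→U | 1→W
Decoded message: TXSXXUW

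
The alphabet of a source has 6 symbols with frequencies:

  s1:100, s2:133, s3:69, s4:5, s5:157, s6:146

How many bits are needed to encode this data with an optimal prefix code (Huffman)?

Greedily combine the two least-frequent nodes:
merge s4(5) and s3(69): 74
merge 74 and s1(100): 174
merge s2(133) and s6(146): 279
merge s5(157) and 174: 331
merge 279 and 331: 610
Total encoded bits = sum of merged weights = 74 + 174 + 279 + 331 + 610 = 1468.

1468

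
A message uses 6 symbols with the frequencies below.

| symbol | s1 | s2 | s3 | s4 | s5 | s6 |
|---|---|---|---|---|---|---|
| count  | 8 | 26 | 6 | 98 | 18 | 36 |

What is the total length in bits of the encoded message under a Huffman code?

390

Greedily combine the two least-frequent nodes:
combine s3(6), s1(8) → 14
combine 14, s5(18) → 32
combine s2(26), 32 → 58
combine s6(36), 58 → 94
combine 94, s4(98) → 192
The encoded length is the sum of every internal node's weight: 14 + 32 + 58 + 94 + 192 = 390 bits.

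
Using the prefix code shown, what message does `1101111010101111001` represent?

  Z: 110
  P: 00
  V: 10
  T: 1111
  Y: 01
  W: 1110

ZTYYYWY

Read left to right; each codeword is recognised as soon as it completes (prefix code):
  110→Z | 1111→T | 01→Y | 01→Y | 01→Y | 1110→W | 01→Y
Decoded message: ZTYYYWY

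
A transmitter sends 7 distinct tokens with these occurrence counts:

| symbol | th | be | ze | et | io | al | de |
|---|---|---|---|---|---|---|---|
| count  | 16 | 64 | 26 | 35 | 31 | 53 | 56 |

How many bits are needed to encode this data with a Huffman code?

765

Merge the two smallest weights repeatedly:
combine th(16), ze(26) → 42
combine io(31), et(35) → 66
combine 42, al(53) → 95
combine de(56), be(64) → 120
combine 66, 95 → 161
combine 120, 161 → 281
Total encoded bits = sum of merged weights = 42 + 66 + 95 + 120 + 161 + 281 = 765.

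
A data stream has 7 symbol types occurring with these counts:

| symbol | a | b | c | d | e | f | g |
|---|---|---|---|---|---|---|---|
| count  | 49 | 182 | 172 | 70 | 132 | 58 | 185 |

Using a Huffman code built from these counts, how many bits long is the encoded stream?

2284

Build the Huffman tree bottom-up:
combine a(49), f(58) → 107
combine d(70), 107 → 177
combine e(132), c(172) → 304
combine 177, b(182) → 359
combine g(185), 304 → 489
combine 359, 489 → 848
Total encoded bits = sum of merged weights = 107 + 177 + 304 + 359 + 489 + 848 = 2284.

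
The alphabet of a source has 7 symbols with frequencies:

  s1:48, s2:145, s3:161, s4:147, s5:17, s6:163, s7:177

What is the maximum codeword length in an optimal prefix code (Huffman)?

4

Merge the two lowest-weight nodes at each step:
combine s5(17), s1(48) → 65
combine 65, s2(145) → 210
combine s4(147), s3(161) → 308
combine s6(163), s7(177) → 340
combine 210, 308 → 518
combine 340, 518 → 858
Maximum depth reached is 4.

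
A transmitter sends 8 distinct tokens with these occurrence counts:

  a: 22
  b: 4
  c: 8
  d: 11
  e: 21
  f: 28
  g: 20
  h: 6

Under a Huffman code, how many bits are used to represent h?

Repeatedly merge the two smallest:
combine b(4), h(6) → 10
combine c(8), 10 → 18
combine d(11), 18 → 29
combine g(20), e(21) → 41
combine a(22), f(28) → 50
combine 29, 41 → 70
combine 50, 70 → 120
h sits 5 levels below the root, so its codeword is 5 bits.

5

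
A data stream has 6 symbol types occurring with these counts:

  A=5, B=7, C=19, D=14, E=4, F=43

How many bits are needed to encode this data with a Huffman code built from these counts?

196

Merge the two smallest weights repeatedly:
merge E(4) and A(5): 9
merge B(7) and 9: 16
merge D(14) and 16: 30
merge C(19) and 30: 49
merge F(43) and 49: 92
The encoded length is the sum of every internal node's weight: 9 + 16 + 30 + 49 + 92 = 196 bits.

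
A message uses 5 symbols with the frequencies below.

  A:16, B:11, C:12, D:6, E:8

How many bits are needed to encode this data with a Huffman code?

Build the Huffman tree bottom-up:
D(6) + E(8) → 14
B(11) + C(12) → 23
14 + A(16) → 30
23 + 30 → 53
Each symbol's bit-cost is frequency × depth; summing gives 120 bits (equivalently 14 + 23 + 30 + 53).

120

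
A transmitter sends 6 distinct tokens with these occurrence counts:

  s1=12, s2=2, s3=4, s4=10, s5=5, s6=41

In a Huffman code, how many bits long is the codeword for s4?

Repeatedly merge the two smallest:
s2(2) + s3(4) → 6
s5(5) + 6 → 11
s4(10) + 11 → 21
s1(12) + 21 → 33
33 + s6(41) → 74
s4 sits 3 levels below the root, so its codeword is 3 bits.

3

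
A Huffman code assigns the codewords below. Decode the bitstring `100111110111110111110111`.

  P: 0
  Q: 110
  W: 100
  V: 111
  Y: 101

Read left to right; each codeword is recognised as soon as it completes (prefix code):
  100→W | 111→V | 110→Q | 111→V | 110→Q | 111→V | 110→Q | 111→V
Decoded message: WVQVQVQV

WVQVQVQV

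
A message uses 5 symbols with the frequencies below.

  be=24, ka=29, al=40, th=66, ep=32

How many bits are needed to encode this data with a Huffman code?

Merge the two smallest weights repeatedly:
combine be(24), ka(29) → 53
combine ep(32), al(40) → 72
combine 53, th(66) → 119
combine 72, 119 → 191
Total encoded bits = sum of merged weights = 53 + 72 + 119 + 191 = 435.

435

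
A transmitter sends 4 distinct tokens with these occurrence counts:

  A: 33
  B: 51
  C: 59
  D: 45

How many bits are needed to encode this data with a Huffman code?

Build the Huffman tree bottom-up:
A(33) + D(45) → 78
B(51) + C(59) → 110
78 + 110 → 188
Each symbol's bit-cost is frequency × depth; summing gives 376 bits (equivalently 78 + 110 + 188).

376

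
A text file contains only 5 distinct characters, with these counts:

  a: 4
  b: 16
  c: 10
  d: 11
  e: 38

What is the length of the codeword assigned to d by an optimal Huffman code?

Huffman merges, smallest pair first:
a(4) + c(10) → 14
d(11) + 14 → 25
b(16) + 25 → 41
e(38) + 41 → 79
The subtree containing d is merged 3 times, so code length = 3.

3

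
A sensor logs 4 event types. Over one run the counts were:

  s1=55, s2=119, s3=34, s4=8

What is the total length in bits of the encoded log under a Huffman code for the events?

Build the Huffman tree bottom-up:
combine s4(8), s3(34) → 42
combine 42, s1(55) → 97
combine 97, s2(119) → 216
Each symbol's bit-cost is frequency × depth; summing gives 355 bits (equivalently 42 + 97 + 216).

355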